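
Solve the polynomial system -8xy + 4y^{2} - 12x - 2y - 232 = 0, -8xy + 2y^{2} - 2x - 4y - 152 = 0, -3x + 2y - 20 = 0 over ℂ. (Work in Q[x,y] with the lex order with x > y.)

Compute a lex Gröbner basis by Buchberger's algorithm.
f_1 = -8xy - 12x + 4y^{2} - 2y - 232, LT = xy.
f_2 = -8xy - 2x + 2y^{2} - 4y - 152, LT = xy.
f_3 = -3x + 2y - 20, LT = x.

S(f_1,f_2): lcm = xy. S = \tfrac{5}{4}x - \tfrac{1}{4}y^{2} - \tfrac{1}{4}y + 10.
  leading term x: subtract (-\tfrac{5}{12})·f_3 from \tfrac{5}{4}x - \tfrac{1}{4}y^{2} - \tfrac{1}{4}y + 10 → -\tfrac{1}{4}y^{2} + \tfrac{7}{12}y + \tfrac{5}{3}
  leading term y^{2}: no divisor's leading term divides it; move -\tfrac{1}{4}y^{2} to the remainder.
  leading term y: no divisor's leading term divides it; move \tfrac{7}{12}y to the remainder.
  leading term 1: no divisor's leading term divides it; move \tfrac{5}{3} to the remainder.
  remainder -\tfrac{1}{4}y^{2} + \tfrac{7}{12}y + \tfrac{5}{3} ≠ 0; add h_4 = -\tfrac{1}{4}y^{2} + \tfrac{7}{12}y + \tfrac{5}{3} to the basis.

S(f_1,f_3): lcm = xy. S = \tfrac{3}{2}x + \tfrac{1}{6}y^{2} - \tfrac{77}{12}y + 29.
  leading term x: subtract (-\tfrac{1}{2})·f_3 from \tfrac{3}{2}x + \tfrac{1}{6}y^{2} - \tfrac{77}{12}y + 29 → \tfrac{1}{6}y^{2} - \tfrac{65}{12}y + 19
  leading term y^{2}: subtract (-\tfrac{2}{3})·h_4 from \tfrac{1}{6}y^{2} - \tfrac{65}{12}y + 19 → -\tfrac{181}{36}y + \tfrac{181}{9}
  leading term y: no divisor's leading term divides it; move -\tfrac{181}{36}y to the remainder.
  leading term 1: no divisor's leading term divides it; move \tfrac{181}{9} to the remainder.
  remainder -\tfrac{181}{36}y + \tfrac{181}{9} ≠ 0; add h_5 = -\tfrac{181}{36}y + \tfrac{181}{9} to the basis.

The other S-polynomials (S(f_2,f_3), S(f_1,h_4), S(f_2,h_4), S(f_3,h_4), S(f_1,h_5), S(f_2,h_5), S(f_3,h_5), S(h_4,h_5)) all reduce to 0 modulo the current basis, so we have a Gröbner basis.
Inter-reduce: drop elements whose leading term is divisible by another's, tail-reduce, and make monic.
Reduced Gröbner basis: {x + 4, y - 4}.

Elimination: the polynomial y - 4 lies in the elimination ideal for y, so y ∈ {4}. For each such y, the remaining basis elements (now univariate) give the rest of the solution.
  y = 4: the earlier basis element becomes x + 4 = 0, giving x = -4 — point (-4, 4).
Zero-dimensionality of the ideal guarantees finitely many solutions over ℂ.

{(-4, 4)}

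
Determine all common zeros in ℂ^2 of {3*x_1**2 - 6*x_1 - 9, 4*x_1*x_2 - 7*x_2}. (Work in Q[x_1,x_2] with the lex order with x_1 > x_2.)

{(-1, 0), (3, 0)}

Compute a lex Gröbner basis by Buchberger's algorithm.
f_1 = 3*x_1**2 - 6*x_1 - 9, LT = x_1**2.
f_2 = 4*x_1*x_2 - 7*x_2, LT = x_1*x_2.

S(f_1,f_2): lcm = x_1**2*x_2. S = -1/4*x_1*x_2 - 3*x_2.
  leading term x_1*x_2: subtract (-1/16)·f_2 from -1/4*x_1*x_2 - 3*x_2 → -55/16*x_2
  leading term x_2: no divisor's leading term divides it; move -55/16*x_2 to the remainder.
  remainder -55/16*x_2 ≠ 0; add h_3 = -55/16*x_2 to the basis.

The other S-polynomials (S(f_1,h_3), S(f_2,h_3)) all reduce to 0 modulo the current basis, so we have a Gröbner basis.
Inter-reduce: drop elements whose leading term is divisible by another's, tail-reduce, and make monic.
Reduced Gröbner basis: {x_1**2 - 2*x_1 - 3, x_2}.

From the last basis element, x_2 = 0, so x_2 takes values in {0}. Each choice, substituted upward through the basis, yields the corresponding point(s) of the solution set.
  x_2 = 0: the earlier basis element becomes x_1**2 - 2*x_1 - 3 = 0, giving x_1 = -1, 3 — points (-1, 0), (3, 0).
Each listed point satisfies every original equation (direct substitution).
A lex Gröbner basis triangularizes the system, enabling back-substitution.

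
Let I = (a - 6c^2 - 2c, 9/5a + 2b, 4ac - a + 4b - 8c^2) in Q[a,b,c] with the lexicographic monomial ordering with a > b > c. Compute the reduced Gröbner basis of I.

f_1 = a - 6c^2 - 2c, LT = a.
f_2 = 9/5a + 2b, LT = a.
f_3 = 4ac - a + 4b - 8c^2, LT = ac.

S(f_1,f_2): lcm = a. S = -10/9b - 6c^2 - 2c.
  leading term b: no divisor's leading term divides it; move -10/9b to the remainder.
  leading term c^2: no divisor's leading term divides it; move -6c^2 to the remainder.
  leading term c: no divisor's leading term divides it; move -2c to the remainder.
  remainder -10/9b - 6c^2 - 2c ≠ 0; add g_4 = -10/9b - 6c^2 - 2c to the basis.

S(f_1,f_3): lcm = ac. S = 1/4a - b - 6c^3.
  leading term a: subtract (1/4)·f_1 from 1/4a - b - 6c^3 → -b - 6c^3 + 3/2c^2 + 1/2c
  leading term b: subtract (9/10)·g_4 from -b - 6c^3 + 3/2c^2 + 1/2c → -6c^3 + 69/10c^2 + 23/10c
  leading term c^3: no divisor's leading term divides it; move -6c^3 to the remainder.
  leading term c^2: no divisor's leading term divides it; move 69/10c^2 to the remainder.
  leading term c: no divisor's leading term divides it; move 23/10c to the remainder.
  remainder -6c^3 + 69/10c^2 + 23/10c ≠ 0; add g_5 = -6c^3 + 69/10c^2 + 23/10c to the basis.

The other S-polynomials (S(f_2,f_3), S(f_1,g_4), S(f_2,g_4), S(f_3,g_4), S(f_1,g_5), S(f_2,g_5), S(f_3,g_5), S(g_4,g_5)) all reduce to 0 modulo the current basis, so we have a Gröbner basis.
Inter-reduce: drop elements whose leading term is divisible by another's, tail-reduce, and make monic.

G = {a - 6c^2 - 2c, b + 27/5c^2 + 9/5c, c^3 - 23/20c^2 - 23/60c}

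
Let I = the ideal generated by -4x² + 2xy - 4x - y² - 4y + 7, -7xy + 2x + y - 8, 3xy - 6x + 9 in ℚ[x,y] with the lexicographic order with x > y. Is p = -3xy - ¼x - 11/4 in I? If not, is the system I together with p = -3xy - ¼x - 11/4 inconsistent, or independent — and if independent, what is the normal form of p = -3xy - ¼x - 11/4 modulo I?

-3xy - ¼x - 11/4 lies in I (it reduces to 0).

First compute the reduced Gröbner basis of I by Buchberger's algorithm.
f_1 = -4x² + 2xy - 4x - y² - 4y + 7, LT = x².
f_2 = -7xy + 2x + y - 8, LT = xy.
f_3 = 3xy - 6x + 9, LT = xy.

S(f_1,f_2): lcm = x²y. S = 2/7x² - ½xy² + 8/7xy - 8/7x + ¼y³ + y² - 7/4y.
  leading term x²: subtract (-1/14)·f_1 from 2/7x² - ½xy² + 8/7xy - 8/7x + ¼y³ + y² - 7/4y → -½xy² + 9/7xy - 10/7x + ¼y³ + 13/14y² - 57/28y + ½
  leading term xy²: subtract (1/14y)·f_2 from -½xy² + 9/7xy - 10/7x + ¼y³ + 13/14y² - 57/28y + ½ → 8/7xy - 10/7x + ¼y³ + 6/7y² - 41/28y + ½
  leading term xy: subtract (-8/49)·f_2 from 8/7xy - 10/7x + ¼y³ + 6/7y² - 41/28y + ½ → -54/49x + ¼y³ + 6/7y² - 255/196y - 79/98
  leading term x: no divisor's leading term divides it; move -54/49x to the remainder.
  leading term y³: no divisor's leading term divides it; move ¼y³ to the remainder.
  leading term y²: no divisor's leading term divides it; move 6/7y² to the remainder.
  leading term y: no divisor's leading term divides it; move -255/196y to the remainder.
  leading term 1: no divisor's leading term divides it; move -79/98 to the remainder.
  remainder -54/49x + ¼y³ + 6/7y² - 255/196y - 79/98 ≠ 0; add h_4 = -54/49x + ¼y³ + 6/7y² - 255/196y - 79/98 to the basis.

S(f_1,f_3): lcm = x²y. S = 2x² - ½xy² + xy - 3x + ¼y³ + y² - 7/4y.
  leading term x²: subtract (-½)·f_1 from 2x² - ½xy² + xy - 3x + ¼y³ + y² - 7/4y → -½xy² + 2xy - 5x + ¼y³ + ½y² - 15/4y + 7/2
  leading term xy²: subtract (1/14y)·f_2 from -½xy² + 2xy - 5x + ¼y³ + ½y² - 15/4y + 7/2 → 13/7xy - 5x + ¼y³ + 3/7y² - 89/28y + 7/2
  leading term xy: subtract (-13/49)·f_2 from 13/7xy - 5x + ¼y³ + 3/7y² - 89/28y + 7/2 → -219/49x + ¼y³ + 3/7y² - 571/196y + 135/98
  leading term x: subtract (73/18)·h_4 from -219/49x + ¼y³ + 3/7y² - 571/196y + 135/98 → -55/72y³ - 64/21y² + 397/168y + 1171/252
  leading term y³: no divisor's leading term divides it; move -55/72y³ to the remainder.
  leading term y²: no divisor's leading term divides it; move -64/21y² to the remainder.
  leading term y: no divisor's leading term divides it; move 397/168y to the remainder.
  leading term 1: no divisor's leading term divides it; move 1171/252 to the remainder.
  remainder -55/72y³ - 64/21y² + 397/168y + 1171/252 ≠ 0; add h_5 = -55/72y³ - 64/21y² + 397/168y + 1171/252 to the basis.

S(f_2,f_3): lcm = xy. S = 12/7x - 1/7y - 13/7.
  leading term x: subtract (-14/9)·h_4 from 12/7x - 1/7y - 13/7 → 7/18y³ + 4/3y² - 13/6y - 28/9
  leading term y³: subtract (-28/55)·h_5 from 7/18y³ + 4/3y² - 13/6y - 28/9 → -12/55y² - 53/55y - 41/55
  leading term y²: no divisor's leading term divides it; move -12/55y² to the remainder.
  leading term y: no divisor's leading term divides it; move -53/55y to the remainder.
  leading term 1: no divisor's leading term divides it; move -41/55 to the remainder.
  remainder -12/55y² - 53/55y - 41/55 ≠ 0; add h_6 = -12/55y² - 53/55y - 41/55 to the basis.

S(f_2,h_4): lcm = xy. S = -2/7x + 49/216y⁴ + 7/9y³ - 85/72y² - 661/756y + 8/7.
  leading term x: subtract (7/27)·h_4 from -2/7x + 49/216y⁴ + 7/9y³ - 85/72y² - 661/756y + 8/7 → 49/216y⁴ + 77/108y³ - 101/72y² - 29/54y + 73/54
  leading term y⁴: subtract (-49/165y)·h_5 from 49/216y⁴ + 77/108y³ - 101/72y² - 29/54y + 73/54 → -1141/5940y³ - 347/495y² + 1669/1980y + 73/54
  leading term y³: subtract (2282/9075)·h_5 from -1141/5940y³ - 347/495y² + 1669/1980y + 73/54 → 593/9075y² + 2257/9075y + 1664/9075
  leading term y²: subtract (-593/1980)·h_6 from 593/9075y² + 2257/9075y + 1664/9075 → -79/1980y - 79/1980
  leading term y: no divisor's leading term divides it; move -79/1980y to the remainder.
  leading term 1: no divisor's leading term divides it; move -79/1980 to the remainder.
  remainder -79/1980y - 79/1980 ≠ 0; add h_7 = -79/1980y - 79/1980 to the basis.

The other S-polynomials (S(f_1,h_4), S(f_3,h_4), S(f_1,h_5), S(f_2,h_5), S(f_3,h_5), S(h_4,h_5), S(f_1,h_6), S(f_2,h_6), S(f_3,h_6), S(h_4,h_6), S(h_5,h_6), S(f_1,h_7), S(f_2,h_7), S(f_3,h_7), S(h_4,h_7), S(h_5,h_7), S(h_6,h_7)) all reduce to 0 modulo the current basis, so we have a Gröbner basis.
Inter-reduce: drop elements whose leading term is divisible by another's, tail-reduce, and make monic.
Reduced Gröbner basis: {x - 1, y + 1}.
Label its elements g_1 = x - 1, g_2 = y + 1.

Reduce p = -3xy - ¼x - 11/4 modulo G:
  leading term xy: subtract (-3y)·g_1 from -3xy - ¼x - 11/4 → -¼x - 3y - 11/4
  leading term x: subtract (-¼)·g_1 from -¼x - 3y - 11/4 → -3y - 3
  leading term y: subtract (-3)·g_2 from -3y - 3 → 0
  normal form = 0.
Since the normal form is 0, p ∈ I.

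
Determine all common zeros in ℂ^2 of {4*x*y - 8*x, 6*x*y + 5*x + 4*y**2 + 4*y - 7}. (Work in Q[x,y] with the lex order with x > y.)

{(-1, 2), (0, -1/2 + sqrt(2)), (0, -sqrt(2) - 1/2)}

Compute a lex Gröbner basis by Buchberger's algorithm.
f_1 = 4*x*y - 8*x, LT = x*y.
f_2 = 6*x*y + 5*x + 4*y**2 + 4*y - 7, LT = x*y.

S(f_1,f_2): lcm = x*y. S = -17/6*x - 2/3*y**2 - 2/3*y + 7/6.
  leading term x: no divisor's leading term divides it; move -17/6*x to the remainder.
  leading term y**2: no divisor's leading term divides it; move -2/3*y**2 to the remainder.
  leading term y: no divisor's leading term divides it; move -2/3*y to the remainder.
  leading term 1: no divisor's leading term divides it; move 7/6 to the remainder.
  remainder -17/6*x - 2/3*y**2 - 2/3*y + 7/6 ≠ 0; add h_3 = -17/6*x - 2/3*y**2 - 2/3*y + 7/6 to the basis.

S(f_1,h_3): lcm = x*y. S = -2*x - 4/17*y**3 - 4/17*y**2 + 7/17*y.
  leading term x: subtract (12/17)·h_3 from -2*x - 4/17*y**3 - 4/17*y**2 + 7/17*y → -4/17*y**3 + 4/17*y**2 + 15/17*y - 14/17
  leading term y**3: no divisor's leading term divides it; move -4/17*y**3 to the remainder.
  leading term y**2: no divisor's leading term divides it; move 4/17*y**2 to the remainder.
  leading term y: no divisor's leading term divides it; move 15/17*y to the remainder.
  leading term 1: no divisor's leading term divides it; move -14/17 to the remainder.
  remainder -4/17*y**3 + 4/17*y**2 + 15/17*y - 14/17 ≠ 0; add h_4 = -4/17*y**3 + 4/17*y**2 + 15/17*y - 14/17 to the basis.

The other S-polynomials (S(f_2,h_3), S(f_1,h_4), S(f_2,h_4), S(h_3,h_4)) all reduce to 0 modulo the current basis, so we have a Gröbner basis.
Inter-reduce: drop elements whose leading term is divisible by another's, tail-reduce, and make monic.
Reduced Gröbner basis: {x + 4/17*y**2 + 4/17*y - 7/17, y**3 - y**2 - 15/4*y + 7/2}.

From the last basis element, y**3 - y**2 - 15/4*y + 7/2 = 0, so y takes values in {2, -1/2 + sqrt(2), -sqrt(2) - 1/2}. Each choice, substituted upward through the basis, yields the corresponding point(s) of the solution set.
  y = 2: the earlier basis element becomes x + 1 = 0, giving x = -1 — point (-1, 2).
  y = -1/2 + sqrt(2): the earlier basis element becomes x = 0, giving x = 0 — point (0, -1/2 + sqrt(2)).
  y = -sqrt(2) - 1/2: the earlier basis element becomes x = 0, giving x = 0 — point (0, -sqrt(2) - 1/2).
Substituting each solution back into the original system confirms all equations vanish.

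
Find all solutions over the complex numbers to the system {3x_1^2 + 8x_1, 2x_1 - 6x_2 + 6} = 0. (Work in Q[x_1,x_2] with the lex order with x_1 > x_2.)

Compute a lex Gröbner basis by Buchberger's algorithm.
f_1 = 3x_1^2 + 8x_1, LT = x_1^2.
f_2 = 2x_1 - 6x_2 + 6, LT = x_1.

S(f_1,f_2): lcm = x_1^2. S = 3x_1x_2 - 1/3x_1.
  leading term x_1x_2: subtract (3/2x_2)·f_2 from 3x_1x_2 - 1/3x_1 → -1/3x_1 + 9x_2^2 - 9x_2
  leading term x_1: subtract (-1/6)·f_2 from -1/3x_1 + 9x_2^2 - 9x_2 → 9x_2^2 - 10x_2 + 1
  leading term x_2^2: no divisor's leading term divides it; move 9x_2^2 to the remainder.
  leading term x_2: no divisor's leading term divides it; move -10x_2 to the remainder.
  leading term 1: no divisor's leading term divides it; move 1 to the remainder.
  remainder 9x_2^2 - 10x_2 + 1 ≠ 0; add h_3 = 9x_2^2 - 10x_2 + 1 to the basis.

S(f_1,h_3): leading monomials are coprime, so the S-polynomial reduces to 0 (Buchberger's first criterion).
S(f_2,h_3): leading monomials are coprime, so the S-polynomial reduces to 0 (Buchberger's first criterion).
Every S-polynomial of the final basis reduces to 0, so we have a Gröbner basis.
Inter-reduce: drop elements whose leading term is divisible by another's, tail-reduce, and make monic.
Reduced Gröbner basis: {x_1 - 3x_2 + 3, x_2^2 - 10/9x_2 + 1/9}.

From the last basis element, x_2^2 - 10/9x_2 + 1/9 = 0, so x_2 takes values in {1/9, 1}. Each choice, substituted upward through the basis, yields the corresponding point(s) of the solution set.
  x_2 = 1/9: the earlier basis element becomes x_1 + 8/3 = 0, giving x_1 = -8/3 — point (-8/3, 1/9).
  x_2 = 1: the earlier basis element becomes x_1 = 0, giving x_1 = 0 — point (0, 1).
Substituting each solution back into the original system confirms all equations vanish.

{(-8/3, 1/9), (0, 1)}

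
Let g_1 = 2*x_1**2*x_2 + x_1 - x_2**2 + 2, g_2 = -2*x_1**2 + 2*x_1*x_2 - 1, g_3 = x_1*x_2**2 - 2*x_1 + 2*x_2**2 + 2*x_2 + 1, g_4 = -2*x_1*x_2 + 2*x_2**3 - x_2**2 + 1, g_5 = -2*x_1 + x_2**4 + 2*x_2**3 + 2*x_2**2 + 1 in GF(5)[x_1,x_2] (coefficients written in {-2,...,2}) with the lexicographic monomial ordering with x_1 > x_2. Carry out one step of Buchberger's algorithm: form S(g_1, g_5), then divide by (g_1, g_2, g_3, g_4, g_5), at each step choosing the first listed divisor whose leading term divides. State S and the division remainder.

S(g_1, g_5) = -2*x_1*x_2**5 + x_1*x_2**4 + x_1*x_2**3 - 2*x_1*x_2 - 2*x_1 + 2*x_2**2 + 1; remainder on division = -x_2**5 - 2*x_2**4 - x_2**2 - x_2 + 1.

lcm(LM(g_1), LM(g_5)) = x_1**2*x_2.
S = (lcm/LT(g_1))·g_1 − (lcm/LT(g_5))·g_5 = -2*x_1*x_2**5 + x_1*x_2**4 + x_1*x_2**3 - 2*x_1*x_2 - 2*x_1 + 2*x_2**2 + 1.
Reduce S modulo (g_1, g_2, g_3, g_4, g_5) in that order:
  leading term x_1*x_2**5: subtract (-2*x_2**3)·g_3 from -2*x_1*x_2**5 + x_1*x_2**4 + x_1*x_2**3 - 2*x_1*x_2 - 2*x_1 + 2*x_2**2 + 1 → x_1*x_2**4 + 2*x_1*x_2**3 - 2*x_1*x_2 - 2*x_1 - x_2**5 - x_2**4 + 2*x_2**3 + 2*x_2**2 + 1
  leading term x_1*x_2**4: subtract (x_2**2)·g_3 from x_1*x_2**4 + 2*x_1*x_2**3 - 2*x_1*x_2 - 2*x_1 - x_2**5 - x_2**4 + 2*x_2**3 + 2*x_2**2 + 1 → 2*x_1*x_2**3 + 2*x_1*x_2**2 - 2*x_1*x_2 - 2*x_1 - x_2**5 + 2*x_2**4 + x_2**2 + 1
  leading term x_1*x_2**3: subtract (2*x_2)·g_3 from 2*x_1*x_2**3 + 2*x_1*x_2**2 - 2*x_1*x_2 - 2*x_1 - x_2**5 + 2*x_2**4 + x_2**2 + 1 → 2*x_1*x_2**2 + 2*x_1*x_2 - 2*x_1 - x_2**5 + 2*x_2**4 + x_2**3 + 2*x_2**2 - 2*x_2 + 1
  leading term x_1*x_2**2: subtract (2)·g_3 from 2*x_1*x_2**2 + 2*x_1*x_2 - 2*x_1 - x_2**5 + 2*x_2**4 + x_2**3 + 2*x_2**2 - 2*x_2 + 1 → 2*x_1*x_2 + 2*x_1 - x_2**5 + 2*x_2**4 + x_2**3 - 2*x_2**2 - x_2 - 1
  leading term x_1*x_2: subtract (-1)·g_4 from 2*x_1*x_2 + 2*x_1 - x_2**5 + 2*x_2**4 + x_2**3 - 2*x_2**2 - x_2 - 1 → 2*x_1 - x_2**5 + 2*x_2**4 - 2*x_2**3 + 2*x_2**2 - x_2
  leading term x_1: subtract (-1)·g_5 from 2*x_1 - x_2**5 + 2*x_2**4 - 2*x_2**3 + 2*x_2**2 - x_2 → -x_2**5 - 2*x_2**4 - x_2**2 - x_2 + 1
  leading term x_2**5: no divisor's leading term divides it; move -x_2**5 to the remainder.
  leading term x_2**4: no divisor's leading term divides it; move -2*x_2**4 to the remainder.
  leading term x_2**2: no divisor's leading term divides it; move -x_2**2 to the remainder.
  leading term x_2: no divisor's leading term divides it; move -x_2 to the remainder.
  leading term 1: no divisor's leading term divides it; move 1 to the remainder.
The remainder -x_2**5 - 2*x_2**4 - x_2**2 - x_2 + 1 is nonzero, so it would be added as the next basis element.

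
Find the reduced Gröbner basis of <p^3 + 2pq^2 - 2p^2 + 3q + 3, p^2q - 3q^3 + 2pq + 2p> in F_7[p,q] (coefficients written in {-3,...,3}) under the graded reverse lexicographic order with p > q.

The reduced Gröbner basis is the canonical form of the ideal for this ordering.

f_1 = p^3 + 2pq^2 - 2p^2 + 3q + 3, LT = p^3.
f_2 = p^2q - 3q^3 + 2pq + 2p, LT = p^2q.

S(f_1,f_2): lcm = p^3q. S = -2pq^3 + 3p^2q - 2p^2 + 3q^2 + 3q.
  leading term pq^3: no divisor's leading term divides it; move -2pq^3 to the remainder.
  leading term p^2q: subtract (3)·f_2 from 3p^2q - 2p^2 + 3q^2 + 3q → 2q^3 - 2p^2 + pq + 3q^2 + p + 3q
  leading term q^3: no divisor's leading term divides it; move 2q^3 to the remainder.
  leading term p^2: no divisor's leading term divides it; move -2p^2 to the remainder.
  leading term pq: no divisor's leading term divides it; move pq to the remainder.
  leading term q^2: no divisor's leading term divides it; move 3q^2 to the remainder.
  leading term p: no divisor's leading term divides it; move p to the remainder.
  leading term q: no divisor's leading term divides it; move 3q to the remainder.
  remainder -2pq^3 + 2q^3 - 2p^2 + pq + 3q^2 + p + 3q ≠ 0; add g_3 = -2pq^3 + 2q^3 - 2p^2 + pq + 3q^2 + p + 3q to the basis.

S(f_1,g_3): lcm = p^3q^3. S = 2pq^5 - p^2q^3 - p^4 - 3p^3q - 2p^2q^2 + 3q^4 - 3p^3 - 2p^2q + 3q^3.
  leading term pq^5: subtract (-q^2)·g_3 from 2pq^5 - p^2q^3 - p^4 - 3p^3q - 2p^2q^2 + 3q^4 - 3p^3 - 2p^2q + 3q^3 → -p^2q^3 + 2q^5 - p^4 - 3p^3q + 3p^2q^2 + pq^3 - q^4 - 3p^3 - 2p^2q + pq^2 - q^3
  leading term p^2q^3: subtract (-q^2)·f_2 from -p^2q^3 + 2q^5 - p^4 - 3p^3q + 3p^2q^2 + pq^3 - q^4 - 3p^3 - 2p^2q + pq^2 - q^3 → -q^5 - p^4 - 3p^3q + 3p^2q^2 + 3pq^3 - q^4 - 3p^3 - 2p^2q + 3pq^2 - q^3
  leading term q^5: no divisor's leading term divides it; move -q^5 to the remainder.
  leading term p^4: subtract (-p)·f_1 from -p^4 - 3p^3q + 3p^2q^2 + 3pq^3 - q^4 - 3p^3 - 2p^2q + 3pq^2 - q^3 → -3p^3q - 2p^2q^2 + 3pq^3 - q^4 + 2p^3 - 2p^2q + 3pq^2 - q^3 + 3pq + 3p
  leading term p^3q: subtract (-3q)·f_1 from -3p^3q - 2p^2q^2 + 3pq^3 - q^4 + 2p^3 - 2p^2q + 3pq^2 - q^3 + 3pq + 3p → -2p^2q^2 + 2pq^3 - q^4 + 2p^3 - p^2q + 3pq^2 - q^3 + 3pq + 2q^2 + 3p + 2q
  leading term p^2q^2: subtract (-2q)·f_2 from -2p^2q^2 + 2pq^3 - q^4 + 2p^3 - p^2q + 3pq^2 - q^3 + 3pq + 2q^2 + 3p + 2q → 2pq^3 + 2p^3 - p^2q - q^3 + 2q^2 + 3p + 2q
  leading term pq^3: subtract (-1)·g_3 from 2pq^3 + 2p^3 - p^2q - q^3 + 2q^2 + 3p + 2q → 2p^3 - p^2q + q^3 - 2p^2 + pq - 2q^2 - 3p - 2q
  leading term p^3: subtract (2)·f_1 from 2p^3 - p^2q + q^3 - 2p^2 + pq - 2q^2 - 3p - 2q → -p^2q + 3pq^2 + q^3 + 2p^2 + pq - 2q^2 - 3p - q + 1
  leading term p^2q: subtract (-1)·f_2 from -p^2q + 3pq^2 + q^3 + 2p^2 + pq - 2q^2 - 3p - q + 1 → 3pq^2 - 2q^3 + 2p^2 + 3pq - 2q^2 - p - q + 1
  leading term pq^2: no divisor's leading term divides it; move 3pq^2 to the remainder.
  leading term q^3: no divisor's leading term divides it; move -2q^3 to the remainder.
  leading term p^2: no divisor's leading term divides it; move 2p^2 to the remainder.
  leading term pq: no divisor's leading term divides it; move 3pq to the remainder.
  leading term q^2: no divisor's leading term divides it; move -2q^2 to the remainder.
  leading term p: no divisor's leading term divides it; move -p to the remainder.
  leading term q: no divisor's leading term divides it; move -q to the remainder.
  leading term 1: no divisor's leading term divides it; move 1 to the remainder.
  remainder -q^5 + 3pq^2 - 2q^3 + 2p^2 + 3pq - 2q^2 - p - q + 1 ≠ 0; add g_4 = -q^5 + 3pq^2 - 2q^3 + 2p^2 + 3pq - 2q^2 - p - q + 1 to the basis.

The other S-polynomials (S(f_2,g_3), S(f_1,g_4), S(f_2,g_4), S(g_3,g_4)) all reduce to 0 modulo the current basis, so we have a Gröbner basis.

G = {q^5 - 3pq^2 + 2q^3 - 2p^2 - 3pq + 2q^2 + p + q - 1, pq^3 - q^3 + p^2 + 3pq + 2q^2 + 3p + 2q, p^3 + 2pq^2 - 2p^2 + 3q + 3, p^2q - 3q^3 + 2pq + 2p}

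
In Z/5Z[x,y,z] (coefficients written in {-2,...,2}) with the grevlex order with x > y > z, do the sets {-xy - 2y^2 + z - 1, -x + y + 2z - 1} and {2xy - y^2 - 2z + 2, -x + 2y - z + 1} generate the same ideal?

No, the ideals differ.

Equality of ideals is decidable: compute both reduced Gröbner bases (unique for the ordering) and check whether they agree.
Buchberger on the first generating set:
f_1 = -xy - 2y^2 + z - 1, LT = xy.
f_2 = -x + y + 2z - 1, LT = x.

S(f_1,f_2): lcm = xy. S = -2y^2 + 2yz - y - z + 1.
  reduce S modulo (f_1, f_2):
  remainder -2y^2 + 2yz - y - z + 1 ≠ 0; add g_3 = -2y^2 + 2yz - y - z + 1 to the basis.

The other S-polynomials (S(f_1,g_3), S(f_2,g_3)) all reduce to 0 modulo the current basis, so we have a Gröbner basis.
Inter-reduce: drop elements whose leading term is divisible by another's, tail-reduce, and make monic.
Reduced Gröbner basis: {y^2 - yz - 2y - 2z + 2, x - y - 2z + 1}.

Buchberger on the second generating set:
h_1 = 2xy - y^2 - 2z + 2, LT = xy.
h_2 = -x + 2y - z + 1, LT = x.

S(h_1,h_2): lcm = xy. S = -y^2 - yz + y - z + 1.
  reduce S modulo (h_1, h_2):
  remainder -y^2 - yz + y - z + 1 ≠ 0; add k_3 = -y^2 - yz + y - z + 1 to the basis.

The other S-polynomials (S(h_1,k_3), S(h_2,k_3)) all reduce to 0 modulo the current basis, so we have a Gröbner basis.
Inter-reduce: drop elements whose leading term is divisible by another's, tail-reduce, and make monic.
Reduced Gröbner basis: {y^2 + yz - y + z - 1, x - 2y + z - 1}.

The bases are distinct; the ideals are different.
The choice of monomial ordering does not affect the verdict — as long as both bases are computed under the same ordering, their equality decides ideal equality.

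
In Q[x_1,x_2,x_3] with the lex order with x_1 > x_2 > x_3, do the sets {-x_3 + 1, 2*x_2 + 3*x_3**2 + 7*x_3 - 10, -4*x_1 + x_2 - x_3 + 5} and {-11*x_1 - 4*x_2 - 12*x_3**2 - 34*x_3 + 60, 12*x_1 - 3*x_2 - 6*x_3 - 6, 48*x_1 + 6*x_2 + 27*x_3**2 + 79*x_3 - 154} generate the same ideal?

No, the ideals differ.

Equality of ideals is decidable: compute both reduced Gröbner bases (unique for the ordering) and check whether they agree.
Buchberger on the first generating set:
f_1 = -x_3 + 1, LT = x_3.
f_2 = 2*x_2 + 3*x_3**2 + 7*x_3 - 10, LT = x_2.
f_3 = -4*x_1 + x_2 - x_3 + 5, LT = x_1.

The S-polynomials (S(f_1,f_2), S(f_1,f_3), S(f_2,f_3)) all reduce to 0 modulo the current basis, so we have a Gröbner basis.
Inter-reduce: drop elements whose leading term is divisible by another's, tail-reduce, and make monic.
Reduced Gröbner basis: {x_1 - 1, x_2, x_3 - 1}.

Buchberger on the second generating set:
h_1 = -11*x_1 - 4*x_2 - 12*x_3**2 - 34*x_3 + 60, LT = x_1.
h_2 = 12*x_1 - 3*x_2 - 6*x_3 - 6, LT = x_1.
h_3 = 48*x_1 + 6*x_2 + 27*x_3**2 + 79*x_3 - 154, LT = x_1.

S(h_1,h_2): lcm = x_1. S = 27/44*x_2 + 12/11*x_3**2 + 79/22*x_3 - 109/22.
  leading term x_2: no divisor's leading term divides it; move 27/44*x_2 to the remainder.
  leading term x_3**2: no divisor's leading term divides it; move 12/11*x_3**2 to the remainder.
  leading term x_3: no divisor's leading term divides it; move 79/22*x_3 to the remainder.
  leading term 1: no divisor's leading term divides it; move -109/22 to the remainder.
  remainder 27/44*x_2 + 12/11*x_3**2 + 79/22*x_3 - 109/22 ≠ 0; add k_4 = 27/44*x_2 + 12/11*x_3**2 + 79/22*x_3 - 109/22 to the basis.

S(h_1,h_3): lcm = x_1. S = 21/88*x_2 + 93/176*x_3**2 + 763/528*x_3 - 593/264.
  leading term x_2: subtract (7/18)·k_4 from 21/88*x_2 + 93/176*x_3**2 + 763/528*x_3 - 593/264 → 5/48*x_3**2 + 7/144*x_3 - 23/72
  leading term x_3**2: no divisor's leading term divides it; move 5/48*x_3**2 to the remainder.
  leading term x_3: no divisor's leading term divides it; move 7/144*x_3 to the remainder.
  leading term 1: no divisor's leading term divides it; move -23/72 to the remainder.
  remainder 5/48*x_3**2 + 7/144*x_3 - 23/72 ≠ 0; add k_5 = 5/48*x_3**2 + 7/144*x_3 - 23/72 to the basis.

The other S-polynomials (S(h_2,h_3), S(h_1,k_4), S(h_2,k_4), S(h_3,k_4), S(h_1,k_5), S(h_2,k_5), S(h_3,k_5), S(k_4,k_5)) all reduce to 0 modulo the current basis, so we have a Gröbner basis.
Inter-reduce: drop elements whose leading term is divisible by another's, tail-reduce, and make monic.
Reduced Gröbner basis: {x_1 + 34/45*x_3 - 52/45, x_2 + 226/45*x_3 - 118/45, x_3**2 + 7/15*x_3 - 46/15}.

These differ, so the ideals are not equal.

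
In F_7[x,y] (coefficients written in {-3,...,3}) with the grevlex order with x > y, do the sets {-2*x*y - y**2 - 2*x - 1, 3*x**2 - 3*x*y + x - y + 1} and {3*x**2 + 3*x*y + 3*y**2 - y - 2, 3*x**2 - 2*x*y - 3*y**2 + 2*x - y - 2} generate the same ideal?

No, the ideals differ.

Since reduced Gröbner bases are canonical representatives of ideals under a given ordering, it suffices to compute and compare them.
Buchberger on the first generating set:
f_1 = -2*x*y - y**2 - 2*x - 1, LT = x*y.
f_2 = 3*x**2 - 3*x*y + x - y + 1, LT = x**2.

S(f_1,f_2): lcm = x**2*y. S = -2*x*y**2 + x**2 + 2*x*y - 2*y**2 - 3*x + 2*y.
  leading term x*y**2: subtract (y)·f_1 from -2*x*y**2 + x**2 + 2*x*y - 2*y**2 - 3*x + 2*y → y**3 + x**2 - 3*x*y - 2*y**2 - 3*x + 3*y
  leading term y**3: no divisor's leading term divides it; move y**3 to the remainder.
  leading term x**2: subtract (-2)·f_2 from x**2 - 3*x*y - 2*y**2 - 3*x + 3*y → -2*x*y - 2*y**2 - x + y + 2
  leading term x*y: subtract (1)·f_1 from -2*x*y - 2*y**2 - x + y + 2 → -y**2 + x + y + 3
  leading term y**2: no divisor's leading term divides it; move -y**2 to the remainder.
  leading term x: no divisor's leading term divides it; move x to the remainder.
  leading term y: no divisor's leading term divides it; move y to the remainder.
  leading term 1: no divisor's leading term divides it; move 3 to the remainder.
  remainder y**3 - y**2 + x + y + 3 ≠ 0; add g_3 = y**3 - y**2 + x + y + 3 to the basis.

S(f_1,g_3): lcm = x*y**3. S = -3*y**4 + 2*x*y**2 - x**2 - x*y - 3*y**2 - 3*x.
  leading term y**4: subtract (-3*y)·g_3 from -3*y**4 + 2*x*y**2 - x**2 - x*y - 3*y**2 - 3*x → 2*x*y**2 - 3*y**3 - x**2 + 2*x*y - 3*x + 2*y
  leading term x*y**2: subtract (-y)·f_1 from 2*x*y**2 - 3*y**3 - x**2 + 2*x*y - 3*x + 2*y → 3*y**3 - x**2 - 3*x + y
  leading term y**3: subtract (3)·g_3 from 3*y**3 - x**2 - 3*x + y → -x**2 + 3*y**2 + x - 2*y - 2
  leading term x**2: subtract (2)·f_2 from -x**2 + 3*y**2 + x - 2*y - 2 → -x*y + 3*y**2 - x + 3
  leading term x*y: subtract (-3)·f_1 from -x*y + 3*y**2 - x + 3 → 0
  remainder 0.

S(f_2,g_3): leading monomials are coprime, so the S-polynomial reduces to 0 (Buchberger's first criterion).
Every S-polynomial of the final basis reduces to 0, so we have a Gröbner basis.
Inter-reduce: drop elements whose leading term is divisible by another's, tail-reduce, and make monic.
Reduced Gröbner basis: {y**3 - y**2 + x + y + 3, x**2 - 3*y**2 - x + 2*y + 2, x*y - 3*y**2 + x - 3}.

Buchberger on the second generating set:
h_1 = 3*x**2 + 3*x*y + 3*y**2 - y - 2, LT = x**2.
h_2 = 3*x**2 - 2*x*y - 3*y**2 + 2*x - y - 2, LT = x**2.

S(h_1,h_2): lcm = x**2. S = -3*x*y + 2*y**2 - 3*x.
  leading term x*y: no divisor's leading term divides it; move -3*x*y to the remainder.
  leading term y**2: no divisor's leading term divides it; move 2*y**2 to the remainder.
  leading term x: no divisor's leading term divides it; move -3*x to the remainder.
  remainder -3*x*y + 2*y**2 - 3*x ≠ 0; add k_3 = -3*x*y + 2*y**2 - 3*x to the basis.

S(h_1,k_3): lcm = x**2*y. S = -3*x*y**2 + y**3 - x**2 + 2*y**2 - 3*y.
  leading term x*y**2: subtract (y)·k_3 from -3*x*y**2 + y**3 - x**2 + 2*y**2 - 3*y → -y**3 - x**2 + 3*x*y + 2*y**2 - 3*y
  leading term y**3: no divisor's leading term divides it; move -y**3 to the remainder.
  leading term x**2: subtract (2)·h_1 from -x**2 + 3*x*y + 2*y**2 - 3*y → -3*x*y + 3*y**2 - y - 3
  leading term x*y: subtract (1)·k_3 from -3*x*y + 3*y**2 - y - 3 → y**2 + 3*x - y - 3
  leading term y**2: no divisor's leading term divides it; move y**2 to the remainder.
  leading term x: no divisor's leading term divides it; move 3*x to the remainder.
  leading term y: no divisor's leading term divides it; move -y to the remainder.
  leading term 1: no divisor's leading term divides it; move -3 to the remainder.
  remainder -y**3 + y**2 + 3*x - y - 3 ≠ 0; add k_4 = -y**3 + y**2 + 3*x - y - 3 to the basis.

S(h_2,k_3): lcm = x**2*y. S = -y**3 - x**2 + 3*x*y + 2*y**2 - 3*y.
  leading term y**3: subtract (1)·k_4 from -y**3 - x**2 + 3*x*y + 2*y**2 - 3*y → -x**2 + 3*x*y + y**2 - 3*x - 2*y + 3
  leading term x**2: subtract (2)·h_1 from -x**2 + 3*x*y + y**2 - 3*x - 2*y + 3 → -3*x*y + 2*y**2 - 3*x
  leading term x*y: subtract (1)·k_3 from -3*x*y + 2*y**2 - 3*x → 0
  remainder 0.

S(h_1,k_4): leading monomials are coprime, so the S-polynomial reduces to 0 (Buchberger's first criterion).
S(h_2,k_4): leading monomials are coprime, so the S-polynomial reduces to 0 (Buchberger's first criterion).
S(k_3,k_4): lcm = x*y**3. S = -3*y**4 + 2*x*y**2 + 3*x**2 - x*y - 3*x.
  leading term y**4: subtract (3*y)·k_4 from -3*y**4 + 2*x*y**2 + 3*x**2 - x*y - 3*x → 2*x*y**2 - 3*y**3 + 3*x**2 - 3*x*y + 3*y**2 - 3*x + 2*y
  leading term x*y**2: subtract (-3*y)·k_3 from 2*x*y**2 - 3*y**3 + 3*x**2 - 3*x*y + 3*y**2 - 3*x + 2*y → 3*y**3 + 3*x**2 + 2*x*y + 3*y**2 - 3*x + 2*y
  leading term y**3: subtract (-3)·k_4 from 3*y**3 + 3*x**2 + 2*x*y + 3*y**2 - 3*x + 2*y → 3*x**2 + 2*x*y - y**2 - x - y - 2
  leading term x**2: subtract (1)·h_1 from 3*x**2 + 2*x*y - y**2 - x - y - 2 → -x*y + 3*y**2 - x
  leading term x*y: subtract (-2)·k_3 from -x*y + 3*y**2 - x → 0
  remainder 0.

Every S-polynomial of the final basis reduces to 0, so we have a Gröbner basis.
Inter-reduce: drop elements whose leading term is divisible by another's, tail-reduce, and make monic.
Reduced Gröbner basis: {y**3 - y**2 - 3*x + y + 3, x**2 - 3*y**2 - x + 2*y - 3, x*y - 3*y**2 + x}.

Since the reduced bases disagree, the two ideals are not the same.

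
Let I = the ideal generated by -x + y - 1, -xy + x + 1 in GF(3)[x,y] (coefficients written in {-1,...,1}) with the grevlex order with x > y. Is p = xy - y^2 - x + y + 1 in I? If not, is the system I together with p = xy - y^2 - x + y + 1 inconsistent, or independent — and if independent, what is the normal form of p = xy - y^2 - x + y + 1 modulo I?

xy - y^2 - x + y + 1 is independent of I; its normal form modulo I is -y - 1.

First compute the reduced Gröbner basis of I by Buchberger's algorithm.
f_1 = -x + y - 1, LT = x.
f_2 = -xy + x + 1, LT = xy.

S(f_1,f_2): lcm = xy. S = -y^2 + x + y + 1.
  leading term y^2: no divisor's leading term divides it; move -y^2 to the remainder.
  leading term x: subtract (-1)·f_1 from x + y + 1 → -y
  leading term y: no divisor's leading term divides it; move -y to the remainder.
  remainder -y^2 - y ≠ 0; add h_3 = -y^2 - y to the basis.

The other S-polynomials (S(f_1,h_3), S(f_2,h_3)) all reduce to 0 modulo the current basis, so we have a Gröbner basis.
Inter-reduce: drop elements whose leading term is divisible by another's, tail-reduce, and make monic.
Reduced Gröbner basis: {y^2 + y, x - y + 1}.
Label its elements g_1 = y^2 + y, g_2 = x - y + 1.

Reduce p = xy - y^2 - x + y + 1 modulo G:
  leading term xy: subtract (y)·g_2 from xy - y^2 - x + y + 1 → -x + 1
  leading term x: subtract (-1)·g_2 from -x + 1 → -y - 1
  leading term y: no divisor's leading term divides it; move -y to the remainder.
  leading term 1: no divisor's leading term divides it; move -1 to the remainder.
  normal form = -y - 1.
The normal form is nonzero, so p ∉ I. Since p minus its normal form lies in I, I + (p) = I + (r) where r = -y - 1; decide whether this ideal is the whole ring.
Run Buchberger on G together with r (pairs among the g_i already reduce to 0 since G is a Gröbner basis):
g_1 = y^2 + y, LT = y^2.
g_2 = x - y + 1, LT = x.
r = -y - 1, LT = y.

The S-polynomials (S(g_1,g_2), S(g_1,r), S(g_2,r)) all reduce to 0 modulo the current basis, so we have a Gröbner basis.
Inter-reduce: drop elements whose leading term is divisible by another's, tail-reduce, and make monic.
Reduced Gröbner basis: {x - 1, y + 1}.
The reduced Gröbner basis of I + (p) is {x - 1, y + 1} ≠ {1}, a proper ideal, so the enlarged system stays consistent: p is independent of I, with normal form -y - 1.

The remainder on division by a Gröbner basis is unique — it is the normal form.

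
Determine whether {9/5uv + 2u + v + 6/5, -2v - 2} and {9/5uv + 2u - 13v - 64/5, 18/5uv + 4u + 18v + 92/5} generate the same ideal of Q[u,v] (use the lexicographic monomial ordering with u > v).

Equality of ideals is decidable: compute both reduced Gröbner bases (unique for the ordering) and check whether they agree.
Buchberger on the first generating set:
f_1 = 9/5uv + 2u + v + 6/5, LT = uv.
f_2 = -2v - 2, LT = v.

S(f_1,f_2): lcm = uv. S = 1/9u + 5/9v + 2/3.
  leading term u: no divisor's leading term divides it; move 1/9u to the remainder.
  leading term v: subtract (-5/18)·f_2 from 5/9v + 2/3 → 1/9
  leading term 1: no divisor's leading term divides it; move 1/9 to the remainder.
  remainder 1/9u + 1/9 ≠ 0; add g_3 = 1/9u + 1/9 to the basis.

The other S-polynomials (S(f_1,g_3), S(f_2,g_3)) all reduce to 0 modulo the current basis, so we have a Gröbner basis.
Inter-reduce: drop elements whose leading term is divisible by another's, tail-reduce, and make monic.
Reduced Gröbner basis: {u + 1, v + 1}.

Buchberger on the second generating set:
h_1 = 9/5uv + 2u - 13v - 64/5, LT = uv.
h_2 = 18/5uv + 4u + 18v + 92/5, LT = uv.

S(h_1,h_2): lcm = uv. S = -110/9v - 110/9.
  leading term v: no divisor's leading term divides it; move -110/9v to the remainder.
  leading term 1: no divisor's leading term divides it; move -110/9 to the remainder.
  remainder -110/9v - 110/9 ≠ 0; add k_3 = -110/9v - 110/9 to the basis.

S(h_1,k_3): lcm = uv. S = 1/9u - 65/9v - 64/9.
  leading term u: no divisor's leading term divides it; move 1/9u to the remainder.
  leading term v: subtract (13/22)·k_3 from -65/9v - 64/9 → 1/9
  leading term 1: no divisor's leading term divides it; move 1/9 to the remainder.
  remainder 1/9u + 1/9 ≠ 0; add k_4 = 1/9u + 1/9 to the basis.

The other S-polynomials (S(h_2,k_3), S(h_1,k_4), S(h_2,k_4), S(k_3,k_4)) all reduce to 0 modulo the current basis, so we have a Gröbner basis.
Inter-reduce: drop elements whose leading term is divisible by another's, tail-reduce, and make monic.
Reduced Gröbner basis: {u + 1, v + 1}.

The two bases agree; hence the ideals are identical.

Yes, the ideals are equal.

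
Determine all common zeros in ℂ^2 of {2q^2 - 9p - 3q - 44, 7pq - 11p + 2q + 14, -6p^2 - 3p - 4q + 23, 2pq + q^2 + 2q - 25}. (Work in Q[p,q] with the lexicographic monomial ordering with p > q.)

{(-1, 5)}

Compute a lex Gröbner basis by Buchberger's algorithm.
f_1 = -9p + 2q^2 - 3q - 44, LT = p.
f_2 = 7pq - 11p + 2q + 14, LT = pq.
f_3 = -6p^2 - 3p - 4q + 23, LT = p^2.
f_4 = 2pq + q^2 + 2q - 25, LT = pq.

S(f_1,f_2): lcm = pq. S = 11/7p - 2/9q^3 + 1/3q^2 + 290/63q - 2.
  leading term p: subtract (-11/63)·f_1 from 11/7p - 2/9q^3 + 1/3q^2 + 290/63q - 2 → -2/9q^3 + 43/63q^2 + 257/63q - 610/63
  leading term q^3: no divisor's leading term divides it; move -2/9q^3 to the remainder.
  leading term q^2: no divisor's leading term divides it; move 43/63q^2 to the remainder.
  leading term q: no divisor's leading term divides it; move 257/63q to the remainder.
  leading term 1: no divisor's leading term divides it; move -610/63 to the remainder.
  remainder -2/9q^3 + 43/63q^2 + 257/63q - 610/63 ≠ 0; add h_5 = -2/9q^3 + 43/63q^2 + 257/63q - 610/63 to the basis.

S(f_1,f_3): lcm = p^2. S = -2/9pq^2 + 1/3pq + 79/18p - 2/3q + 23/6.
  leading term pq^2: subtract (2/81q^2)·f_1 from -2/9pq^2 + 1/3pq + 79/18p - 2/3q + 23/6 → 1/3pq + 79/18p - 4/81q^4 + 2/27q^3 + 88/81q^2 - 2/3q + 23/6
  leading term pq: subtract (-1/27q)·f_1 from 1/3pq + 79/18p - 4/81q^4 + 2/27q^3 + 88/81q^2 - 2/3q + 23/6 → 79/18p - 4/81q^4 + 4/27q^3 + 79/81q^2 - 62/27q + 23/6
  leading term p: subtract (-79/162)·f_1 from 79/18p - 4/81q^4 + 4/27q^3 + 79/81q^2 - 62/27q + 23/6 → -4/81q^4 + 4/27q^3 + 158/81q^2 - 203/54q - 2855/162
  leading term q^4: subtract (2/9q)·h_5 from -4/81q^4 + 4/27q^3 + 158/81q^2 - 203/54q - 2855/162 → -2/567q^3 + 592/567q^2 - 1823/1134q - 2855/162
  leading term q^3: subtract (1/63)·h_5 from -2/567q^3 + 592/567q^2 - 1823/1134q - 2855/162 → 1367/1323q^2 - 1475/882q - 46225/2646
  leading term q^2: no divisor's leading term divides it; move 1367/1323q^2 to the remainder.
  leading term q: no divisor's leading term divides it; move -1475/882q to the remainder.
  leading term 1: no divisor's leading term divides it; move -46225/2646 to the remainder.
  remainder 1367/1323q^2 - 1475/882q - 46225/2646 ≠ 0; add h_6 = 1367/1323q^2 - 1475/882q - 46225/2646 to the basis.

S(f_1,f_4): lcm = pq. S = -2/9q^3 - 1/6q^2 + 35/9q + 25/2.
  leading term q^3: subtract (1)·h_5 from -2/9q^3 - 1/6q^2 + 35/9q + 25/2 → -107/126q^2 - 4/21q + 2795/126
  leading term q^2: subtract (-2247/2734)·h_6 from -107/126q^2 - 4/21q + 2795/126 → -8557/5468q + 42785/5468
  leading term q: no divisor's leading term divides it; move -8557/5468q to the remainder.
  leading term 1: no divisor's leading term divides it; move 42785/5468 to the remainder.
  remainder -8557/5468q + 42785/5468 ≠ 0; add h_7 = -8557/5468q + 42785/5468 to the basis.

The other S-polynomials (S(f_2,f_3), S(f_2,f_4), S(f_3,f_4), S(f_1,h_5), S(f_2,h_5), S(f_3,h_5), S(f_4,h_5), S(f_1,h_6), S(f_2,h_6), S(f_3,h_6), S(f_4,h_6), S(h_5,h_6), S(f_1,h_7), S(f_2,h_7), S(f_3,h_7), S(f_4,h_7), S(h_5,h_7), S(h_6,h_7)) all reduce to 0 modulo the current basis, so we have a Gröbner basis.
Inter-reduce: drop elements whose leading term is divisible by another's, tail-reduce, and make monic.
Reduced Gröbner basis: {p + 1, q - 5}.

From the last basis element, q - 5 = 0, so q takes values in {5}. Each choice, substituted upward through the basis, yields the corresponding point(s) of the solution set.
  q = 5: the earlier basis element becomes p + 1 = 0, giving p = -1 — point (-1, 5).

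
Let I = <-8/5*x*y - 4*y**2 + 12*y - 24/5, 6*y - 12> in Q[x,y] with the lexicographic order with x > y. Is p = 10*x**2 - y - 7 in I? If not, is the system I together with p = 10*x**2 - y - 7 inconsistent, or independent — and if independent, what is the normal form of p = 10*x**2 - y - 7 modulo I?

First compute the reduced Gröbner basis of I by Buchberger's algorithm.
f_1 = -8/5*x*y - 4*y**2 + 12*y - 24/5, LT = x*y.
f_2 = 6*y - 12, LT = y.

S(f_1,f_2): lcm = x*y. S = 2*x + 5/2*y**2 - 15/2*y + 3.
  reduce S modulo (f_1, f_2):
  remainder 2*x - 2 ≠ 0; add h_3 = 2*x - 2 to the basis.

The other S-polynomials (S(f_1,h_3), S(f_2,h_3)) all reduce to 0 modulo the current basis, so we have a Gröbner basis.
Inter-reduce: drop elements whose leading term is divisible by another's, tail-reduce, and make monic.
Reduced Gröbner basis: {x - 1, y - 2}.
Label its elements g_1 = x - 1, g_2 = y - 2.

Reduce p = 10*x**2 - y - 7 modulo G:
  leading term x**2: subtract (10*x)·g_1 from 10*x**2 - y - 7 → 10*x - y - 7
  leading term x: subtract (10)·g_1 from 10*x - y - 7 → -y + 3
  leading term y: subtract (-1)·g_2 from -y + 3 → 1
  leading term 1: no divisor's leading term divides it; move 1 to the remainder.
  normal form = 1.
The normal form is nonzero, so p ∉ I. Since p minus its normal form lies in I, I + (p) = I + (r) where r = 1; decide whether this ideal is the whole ring.
Here r = 1 is a nonzero constant, hence a unit: 1 ∈ I + (p), the Gröbner basis of I + (p) is {1}, and the enlarged system has no common solution — adjoining p is inconsistent.

The remainder on division by a Gröbner basis is unique — it is the normal form.

Adjoining 10*x**2 - y - 7 makes the ideal the whole ring: the system is inconsistent.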